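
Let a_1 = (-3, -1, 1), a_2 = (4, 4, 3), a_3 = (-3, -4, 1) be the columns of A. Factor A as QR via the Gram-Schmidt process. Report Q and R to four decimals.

Q = [[-0.9045, 0.0898, 0.4168], [-0.3015, 0.5566, -0.7741], [0.3015, 0.8259, 0.4764]], R = [[3.3166, -3.9196, 4.2212], [0.0000, 5.0632, -1.6698], [0.0000, 0.0000, 2.3224]]

e_1 = a_1/‖a_1‖ = (-3, -1, 1)/3.3166 = (-0.9045, -0.3015, 0.3015).
r_{12} = e_1·a_2 = -3.9196.
u_2 = a_2 + 3.9196·e_1 = (0.4545, 2.8182, 4.1818).
‖u_2‖ = 5.0632, so e_2 = (0.0898, 0.5566, 0.8259).
r_{13} = e_1·a_3 = 4.2212; r_{23} = e_2·a_3 = -1.6698.
u_3 = a_3 − 4.2212·e_1 + 1.6698·e_2 = (0.9681, -1.7979, 1.1064).
‖u_3‖ = 2.3224, so e_3 = (0.4168, -0.7741, 0.4764).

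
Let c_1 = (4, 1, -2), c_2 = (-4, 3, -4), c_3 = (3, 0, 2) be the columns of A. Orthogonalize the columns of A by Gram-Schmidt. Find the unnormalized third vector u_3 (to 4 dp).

u_3 = (0.0909, 1.0909, 0.7273)

q_1 = c_1/‖c_1‖ = (4, 1, -2)/4.5826 = (0.8729, 0.2182, -0.4364).
r_{12} = q_1·c_2 = -1.0911.
u_2 = c_2 + 1.0911·q_1 = (-3.0476, 3.2381, -4.4762).
‖u_2‖ = 6.3095, so q_2 = (-0.4830, 0.5132, -0.7094).
r_{13} = q_1·c_3 = 1.7457; r_{23} = q_2·c_3 = -2.8679.
u_3 = c_3 − 1.7457·q_1 + 2.8679·q_2 = (0.0909, 1.0909, 0.7273).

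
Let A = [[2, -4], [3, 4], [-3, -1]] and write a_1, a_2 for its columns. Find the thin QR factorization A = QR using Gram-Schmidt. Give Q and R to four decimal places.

Q = [[0.4264, -0.8358], [0.6396, 0.5490], [-0.6396, -0.0082]], R = [[4.6904, 1.4924], [0.0000, 5.5473]]

q_1 = a_1/‖a_1‖ = (2, 3, -3)/4.6904 = (0.4264, 0.6396, -0.6396).
r_{12} = q_1·a_2 = 1.4924.
u_2 = a_2 − 1.4924·q_1 = (-4.6364, 3.0455, -0.0455).
‖u_2‖ = 5.5473, so q_2 = (-0.8358, 0.5490, -0.0082).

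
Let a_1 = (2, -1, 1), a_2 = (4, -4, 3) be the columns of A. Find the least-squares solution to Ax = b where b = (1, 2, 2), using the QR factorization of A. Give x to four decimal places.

x = (2.4762, -0.8571)

a_1 = (2, -1, 1); ‖a_1‖ = 2.4495, so q_1 = (0.8165, -0.4082, 0.4082).
q_1·a_2 = 0.8165·4 + (-0.4082)·(-4) + 0.4082·3 = 6.1237.
u_2 = a_2 − 6.1237·q_1 = (-1.0000, -1.5000, 0.5000).
‖u_2‖ = 1.8708, so q_2 = (-0.5345, -0.8018, 0.2673).
Qᵀb = (0.8165, -1.6036).
Back-substitute: x_2 = -1.6036/1.8708 = -0.8571.
x_1 = (0.8165 − 6.1237·(-0.8571))/2.4495 = 2.4762.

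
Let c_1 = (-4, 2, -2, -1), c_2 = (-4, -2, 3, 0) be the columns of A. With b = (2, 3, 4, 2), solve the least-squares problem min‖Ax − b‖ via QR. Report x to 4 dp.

e_1 = c_1/‖c_1‖ = (-4, 2, -2, -1)/5.0000 = (-0.8000, 0.4000, -0.4000, -0.2000).
r_{12} = e_1·c_2 = 1.2000.
u_2 = c_2 − 1.2000·e_1 = (-3.0400, -2.4800, 3.4800, 0.2400).
‖u_2‖ = 5.2498, so e_2 = (-0.5791, -0.4724, 0.6629, 0.0457).
Qᵀb = (-2.4000, 0.1676).
Back-substitute: x_2 = 0.1676/5.2498 = 0.0319.
x_1 = (-2.4000 − 1.2000·0.0319)/5.0000 = -0.4877.

x = (-0.4877, 0.0319)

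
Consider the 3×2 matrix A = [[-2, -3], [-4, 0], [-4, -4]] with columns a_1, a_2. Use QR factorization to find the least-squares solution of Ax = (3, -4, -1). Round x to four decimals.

a_1 = (-2, -4, -4); ‖a_1‖ = 6.0000, so q_1 = (-0.3333, -0.6667, -0.6667).
q_1·a_2 = (-0.3333)·(-3) + (-0.6667)·0 + (-0.6667)·(-4) = 3.6667.
u_2 = a_2 − 3.6667·q_1 = (-1.7778, 2.4444, -1.5556).
‖u_2‖ = 3.3993, so q_2 = (-0.5230, 0.7191, -0.4576).
Qᵀb = (2.3333, -3.9877).
Back-substitute: x_2 = -3.9877/3.3993 = -1.1731.
x_1 = (2.3333 − 3.6667·(-1.1731))/6.0000 = 1.1058.

x = (1.1058, -1.1731)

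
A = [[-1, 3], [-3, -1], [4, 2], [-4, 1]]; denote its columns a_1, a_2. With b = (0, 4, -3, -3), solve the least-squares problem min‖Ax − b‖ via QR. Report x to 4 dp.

x = (-0.2085, -0.8111)

e_1 = a_1/‖a_1‖ = (-1, -3, 4, -4)/6.4807 = (-0.1543, -0.4629, 0.6172, -0.6172).
r_{12} = e_1·a_2 = 0.6172.
u_2 = a_2 − 0.6172·e_1 = (3.0952, -0.7143, 1.6190, 1.3810).
‖u_2‖ = 3.8235, so e_2 = (0.8095, -0.1868, 0.4234, 0.3612).
Qᵀb = (-1.8516, -3.1011).
Back-substitute: x_2 = -3.1011/3.8235 = -0.8111.
x_1 = (-1.8516 − 0.6172·(-0.8111))/6.4807 = -0.2085.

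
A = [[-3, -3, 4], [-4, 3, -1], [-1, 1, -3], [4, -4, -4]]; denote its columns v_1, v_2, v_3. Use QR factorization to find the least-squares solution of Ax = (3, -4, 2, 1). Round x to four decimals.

v_1 = (-3, -4, -1, 4); ‖v_1‖ = 6.4807, so q_1 = (-0.4629, -0.6172, -0.1543, 0.6172).
q_1·v_2 = (-0.4629)·(-3) + (-0.6172)·3 + (-0.1543)·1 + 0.6172·(-4) = -3.0861.
u_2 = v_2 + 3.0861·q_1 = (-4.4286, 1.0952, 0.5238, -2.0952).
‖u_2‖ = 5.0474, so q_2 = (-0.8774, 0.2170, 0.1038, -0.4151).
q_1·v_3 = (-0.4629)·4 + (-0.6172)·(-1) + (-0.1543)·(-3) + 0.6172·(-4) = -3.2404; q_2·v_3 = (-0.8774)·4 + 0.2170·(-1) + 0.1038·(-3) + (-0.4151)·(-4) = -2.3775.
u_3 = v_3 + 3.2404·q_1 + 2.3775·q_2 = (0.4140, -2.4841, -3.2533, -2.9869).
‖u_3‖ = 5.0841, so q_3 = (0.0814, -0.4886, -0.6399, -0.5875).
Qᵀb = (1.3887, -3.7077, 0.3314).
Back-substitute: x_3 = 0.3314/5.0841 = 0.0652.
x_2 = (-3.7077 + 2.3775·0.0652)/5.0474 = -0.7039.
x_1 = (1.3887 + 3.0861·(-0.7039) + 3.2404·0.0652)/6.4807 = -0.0883.

x = (-0.0883, -0.7039, 0.0652)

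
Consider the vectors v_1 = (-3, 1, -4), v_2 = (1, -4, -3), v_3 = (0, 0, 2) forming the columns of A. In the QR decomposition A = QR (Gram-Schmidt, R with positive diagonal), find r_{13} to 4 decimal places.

r_{13} = -1.5689

e_1 = v_1/‖v_1‖ = (-3, 1, -4)/5.0990 = (-0.5883, 0.1961, -0.7845).
r_{13} = e_1·v_3 = -1.5689.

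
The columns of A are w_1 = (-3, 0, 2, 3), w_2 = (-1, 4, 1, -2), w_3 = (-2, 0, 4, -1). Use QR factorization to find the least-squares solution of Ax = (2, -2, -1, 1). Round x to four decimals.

w_1 = (-3, 0, 2, 3); ‖w_1‖ = 4.6904, so e_1 = (-0.6396, 0.0000, 0.4264, 0.6396).
e_1·w_2 = (-0.6396)·(-1) + 0.0000·4 + 0.4264·1 + 0.6396·(-2) = -0.2132.
u_2 = w_2 + 0.2132·e_1 = (-1.1364, 4.0000, 1.0909, -1.8636).
‖u_2‖ = 4.6856, so e_2 = (-0.2425, 0.8537, 0.2328, -0.3977).
e_1·w_3 = (-0.6396)·(-2) + 0.0000·0 + 0.4264·4 + 0.6396·(-1) = 2.3452; e_2·w_3 = (-0.2425)·(-2) + 0.8537·0 + 0.2328·4 + (-0.3977)·(-1) = 1.8141.
u_3 = w_3 − 2.3452·e_1 − 1.8141·e_2 = (-0.0600, -1.5487, 2.5776, -1.7785).
‖u_3‖ = 3.4942, so e_3 = (-0.0172, -0.4432, 0.7377, -0.5090).
Qᵀb = (-1.0660, -2.8230, -0.3946).
Back-substitute: x_3 = -0.3946/3.4942 = -0.1129.
x_2 = (-2.8230 − 1.8141·(-0.1129))/4.6856 = -0.5588.
x_1 = (-1.0660 + 0.2132·(-0.5588) − 2.3452·(-0.1129))/4.6904 = -0.1962.

x = (-0.1962, -0.5588, -0.1129)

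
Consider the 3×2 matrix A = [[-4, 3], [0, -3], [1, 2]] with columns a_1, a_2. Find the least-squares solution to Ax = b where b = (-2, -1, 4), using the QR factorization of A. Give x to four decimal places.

a_1 = (-4, 0, 1); ‖a_1‖ = 4.1231, so e_1 = (-0.9701, 0.0000, 0.2425).
e_1·a_2 = (-0.9701)·3 + 0.0000·(-3) + 0.2425·2 = -2.4254.
u_2 = a_2 + 2.4254·e_1 = (0.6471, -3.0000, 2.5882).
‖u_2‖ = 4.0147, so e_2 = (0.1612, -0.7473, 0.6447).
Qᵀb = (2.9104, 3.0037).
Back-substitute: x_2 = 3.0037/4.0147 = 0.7482.
x_1 = (2.9104 + 2.4254·0.7482)/4.1231 = 1.1460.

x = (1.1460, 0.7482)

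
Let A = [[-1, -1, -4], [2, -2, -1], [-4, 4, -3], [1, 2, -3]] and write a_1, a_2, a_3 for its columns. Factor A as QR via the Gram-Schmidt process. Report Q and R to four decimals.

Q = [[-0.2132, -0.5147, -0.7540], [0.4264, -0.1320, -0.4000], [-0.8528, 0.2639, -0.1372], [0.2132, 0.8050, -0.5027]], R = [[4.6904, -3.6244, 2.3452], [0.0000, 3.4444, -1.0162], [0.0000, 0.0000, 5.3355]]

e_1 = a_1/‖a_1‖ = (-1, 2, -4, 1)/4.6904 = (-0.2132, 0.4264, -0.8528, 0.2132).
r_{12} = e_1·a_2 = -3.6244.
u_2 = a_2 + 3.6244·e_1 = (-1.7727, -0.4545, 0.9091, 2.7727).
‖u_2‖ = 3.4444, so e_2 = (-0.5147, -0.1320, 0.2639, 0.8050).
r_{13} = e_1·a_3 = 2.3452; r_{23} = e_2·a_3 = -1.0162.
u_3 = a_3 − 2.3452·e_1 + 1.0162·e_2 = (-4.0230, -2.1341, -0.7318, -2.6820).
‖u_3‖ = 5.3355, so e_3 = (-0.7540, -0.4000, -0.1372, -0.5027).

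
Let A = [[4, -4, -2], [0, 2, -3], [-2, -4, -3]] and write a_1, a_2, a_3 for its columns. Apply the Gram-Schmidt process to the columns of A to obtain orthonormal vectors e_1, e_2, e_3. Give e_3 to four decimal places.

e_1 = a_1/‖a_1‖ = (4, 0, -2)/4.4721 = (0.8944, 0.0000, -0.4472).
r_{12} = e_1·a_2 = -1.7889.
u_2 = a_2 + 1.7889·e_1 = (-2.4000, 2.0000, -4.8000).
‖u_2‖ = 5.7271, so e_2 = (-0.4191, 0.3492, -0.8381).
r_{13} = e_1·a_3 = -0.4472; r_{23} = e_2·a_3 = 2.3048.
u_3 = a_3 + 0.4472·e_1 − 2.3048·e_2 = (-0.6341, -3.8049, -1.2683).
‖u_3‖ = 4.0605, so e_3 = (-0.1562, -0.9370, -0.3123).

e_3 = (-0.1562, -0.9370, -0.3123)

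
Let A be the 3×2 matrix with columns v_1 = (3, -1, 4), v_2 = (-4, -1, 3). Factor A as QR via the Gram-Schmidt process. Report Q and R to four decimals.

Q = [[0.5883, -0.8077], [-0.1961, -0.1887], [0.7845, 0.5586]], R = [[5.0990, 0.1961], [0.0000, 5.0952]]

v_1 = (3, -1, 4); ‖v_1‖ = 5.0990, so q_1 = (0.5883, -0.1961, 0.7845).
q_1·v_2 = 0.5883·(-4) + (-0.1961)·(-1) + 0.7845·3 = 0.1961.
u_2 = v_2 − 0.1961·q_1 = (-4.1154, -0.9615, 2.8462).
‖u_2‖ = 5.0952, so q_2 = (-0.8077, -0.1887, 0.5586).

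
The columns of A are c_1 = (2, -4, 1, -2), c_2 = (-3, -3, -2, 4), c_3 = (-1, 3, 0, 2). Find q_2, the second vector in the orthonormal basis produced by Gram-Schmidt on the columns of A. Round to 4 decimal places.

q_2 = (-0.4385, -0.5955, -0.3010, 0.6021)

q_1 = c_1/‖c_1‖ = (2, -4, 1, -2)/5.0000 = (0.4000, -0.8000, 0.2000, -0.4000).
r_{12} = q_1·c_2 = -0.8000.
u_2 = c_2 + 0.8000·q_1 = (-2.6800, -3.6400, -1.8400, 3.6800).
‖u_2‖ = 6.1123, so q_2 = (-0.4385, -0.5955, -0.3010, 0.6021).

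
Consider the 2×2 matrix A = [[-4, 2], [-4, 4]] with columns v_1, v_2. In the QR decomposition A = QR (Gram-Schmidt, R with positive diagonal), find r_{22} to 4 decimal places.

r_{22} = 1.4142

e_1 = v_1/‖v_1‖ = (-4, -4)/5.6569 = (-0.7071, -0.7071).
r_{12} = e_1·v_2 = -4.2426.
u_2 = v_2 + 4.2426·e_1 = (-1.0000, 1.0000).
r_{22} = ‖u_2‖ = 1.4142.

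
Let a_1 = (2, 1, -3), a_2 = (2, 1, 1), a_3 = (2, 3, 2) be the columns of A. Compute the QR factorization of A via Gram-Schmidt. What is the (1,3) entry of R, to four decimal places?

a_1 = (2, 1, -3); ‖a_1‖ = 3.7417, so e_1 = (0.5345, 0.2673, -0.8018).
r_{13} = e_1·a_3 = 0.2673.

r_{13} = 0.2673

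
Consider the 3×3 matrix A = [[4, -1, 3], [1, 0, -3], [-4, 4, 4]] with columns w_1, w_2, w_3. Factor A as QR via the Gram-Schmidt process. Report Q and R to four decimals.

Q = [[0.6963, 0.6448, 0.3152], [0.1741, 0.2744, -0.9457], [-0.6963, 0.7134, 0.0788]], R = [[5.7446, -3.4816, -1.2185], [0.0000, 2.2088, 3.9649], [0.0000, 0.0000, 4.0982]]

w_1 = (4, 1, -4); ‖w_1‖ = 5.7446, so e_1 = (0.6963, 0.1741, -0.6963).
e_1·w_2 = 0.6963·(-1) + 0.1741·0 + (-0.6963)·4 = -3.4816.
u_2 = w_2 + 3.4816·e_1 = (1.4242, 0.6061, 1.5758).
‖u_2‖ = 2.2088, so e_2 = (0.6448, 0.2744, 0.7134).
e_1·w_3 = 0.6963·3 + 0.1741·(-3) + (-0.6963)·4 = -1.2185; e_2·w_3 = 0.6448·3 + 0.2744·(-3) + 0.7134·4 = 3.9649.
u_3 = w_3 + 1.2185·e_1 − 3.9649·e_2 = (1.2919, -3.8758, 0.3230).
‖u_3‖ = 4.0982, so e_3 = (0.3152, -0.9457, 0.0788).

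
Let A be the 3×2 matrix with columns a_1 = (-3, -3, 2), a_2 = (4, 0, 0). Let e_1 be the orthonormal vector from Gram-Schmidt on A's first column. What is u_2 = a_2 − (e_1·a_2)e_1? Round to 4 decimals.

a_1 = (-3, -3, 2); ‖a_1‖ = 4.6904, so e_1 = (-0.6396, -0.6396, 0.4264).
e_1·a_2 = (-0.6396)·4 + (-0.6396)·0 + 0.4264·0 = -2.5584.
u_2 = a_2 + 2.5584·e_1 = (2.3636, -1.6364, 1.0909).

u_2 = (2.3636, -1.6364, 1.0909)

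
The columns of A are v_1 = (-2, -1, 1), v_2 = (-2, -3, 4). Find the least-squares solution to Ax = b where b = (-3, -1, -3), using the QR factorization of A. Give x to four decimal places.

x = (2.8113, -1.1698)

v_1 = (-2, -1, 1); ‖v_1‖ = 2.4495, so q_1 = (-0.8165, -0.4082, 0.4082).
q_1·v_2 = (-0.8165)·(-2) + (-0.4082)·(-3) + 0.4082·4 = 4.4907.
u_2 = v_2 − 4.4907·q_1 = (1.6667, -1.1667, 2.1667).
‖u_2‖ = 2.9721, so q_2 = (0.5608, -0.3925, 0.7290).
Qᵀb = (1.6330, -3.4768).
Back-substitute: x_2 = -3.4768/2.9721 = -1.1698.
x_1 = (1.6330 − 4.4907·(-1.1698))/2.4495 = 2.8113.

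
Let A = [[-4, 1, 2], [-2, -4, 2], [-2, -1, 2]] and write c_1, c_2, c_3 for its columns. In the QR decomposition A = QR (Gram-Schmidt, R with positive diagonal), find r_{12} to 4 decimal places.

q_1 = c_1/‖c_1‖ = (-4, -2, -2)/4.8990 = (-0.8165, -0.4082, -0.4082).
r_{12} = q_1·c_2 = 1.2247.

r_{12} = 1.2247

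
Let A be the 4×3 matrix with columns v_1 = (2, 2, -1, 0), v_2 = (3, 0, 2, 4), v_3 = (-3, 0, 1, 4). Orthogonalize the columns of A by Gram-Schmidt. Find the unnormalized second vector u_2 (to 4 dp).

v_1 = (2, 2, -1, 0); ‖v_1‖ = 3.0000, so e_1 = (0.6667, 0.6667, -0.3333, 0.0000).
e_1·v_2 = 0.6667·3 + 0.6667·0 + (-0.3333)·2 + 0.0000·4 = 1.3333.
u_2 = v_2 − 1.3333·e_1 = (2.1111, -0.8889, 2.4444, 4.0000).

u_2 = (2.1111, -0.8889, 2.4444, 4.0000)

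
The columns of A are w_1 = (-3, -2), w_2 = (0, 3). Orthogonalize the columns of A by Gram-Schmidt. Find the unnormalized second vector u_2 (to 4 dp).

w_1 = (-3, -2); ‖w_1‖ = 3.6056, so q_1 = (-0.8321, -0.5547).
q_1·w_2 = (-0.8321)·0 + (-0.5547)·3 = -1.6641.
u_2 = w_2 + 1.6641·q_1 = (-1.3846, 2.0769).

u_2 = (-1.3846, 2.0769)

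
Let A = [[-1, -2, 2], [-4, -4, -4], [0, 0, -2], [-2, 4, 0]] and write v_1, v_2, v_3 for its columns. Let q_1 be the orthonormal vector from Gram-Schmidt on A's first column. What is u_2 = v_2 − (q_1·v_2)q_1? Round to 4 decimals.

u_2 = (-1.5238, -2.0952, 0.0000, 4.9524)

v_1 = (-1, -4, 0, -2); ‖v_1‖ = 4.5826, so q_1 = (-0.2182, -0.8729, 0.0000, -0.4364).
q_1·v_2 = (-0.2182)·(-2) + (-0.8729)·(-4) + 0.0000·0 + (-0.4364)·4 = 2.1822.
u_2 = v_2 − 2.1822·q_1 = (-1.5238, -2.0952, 0.0000, 4.9524).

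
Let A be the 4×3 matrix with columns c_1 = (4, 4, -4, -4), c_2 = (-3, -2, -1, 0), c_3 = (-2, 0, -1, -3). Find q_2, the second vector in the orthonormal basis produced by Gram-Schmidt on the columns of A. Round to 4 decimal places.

c_1 = (4, 4, -4, -4); ‖c_1‖ = 8.0000, so q_1 = (0.5000, 0.5000, -0.5000, -0.5000).
q_1·c_2 = 0.5000·(-3) + 0.5000·(-2) + (-0.5000)·(-1) + (-0.5000)·0 = -2.0000.
u_2 = c_2 + 2.0000·q_1 = (-2.0000, -1.0000, -2.0000, -1.0000).
‖u_2‖ = 3.1623, so q_2 = (-0.6325, -0.3162, -0.6325, -0.3162).

q_2 = (-0.6325, -0.3162, -0.6325, -0.3162)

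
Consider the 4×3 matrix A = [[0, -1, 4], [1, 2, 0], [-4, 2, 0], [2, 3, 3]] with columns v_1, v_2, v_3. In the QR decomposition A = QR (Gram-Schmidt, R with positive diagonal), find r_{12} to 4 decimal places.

v_1 = (0, 1, -4, 2); ‖v_1‖ = 4.5826, so q_1 = (0.0000, 0.2182, -0.8729, 0.4364).
r_{12} = q_1·v_2 = 0.0000.

r_{12} = 0.0000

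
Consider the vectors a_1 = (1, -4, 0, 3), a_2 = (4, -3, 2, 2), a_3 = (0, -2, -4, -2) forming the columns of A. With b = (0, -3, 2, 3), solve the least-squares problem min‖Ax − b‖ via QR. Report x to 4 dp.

a_1 = (1, -4, 0, 3); ‖a_1‖ = 5.0990, so q_1 = (0.1961, -0.7845, 0.0000, 0.5883).
q_1·a_2 = 0.1961·4 + (-0.7845)·(-3) + 0.0000·2 + 0.5883·2 = 4.3146.
u_2 = a_2 − 4.3146·q_1 = (3.1538, 0.3846, 2.0000, -0.5385).
‖u_2‖ = 3.7927, so q_2 = (0.8316, 0.1014, 0.5273, -0.1420).
q_1·a_3 = 0.1961·0 + (-0.7845)·(-2) + 0.0000·(-4) + 0.5883·(-2) = 0.3922; q_2·a_3 = 0.8316·0 + 0.1014·(-2) + 0.5273·(-4) + (-0.1420)·(-2) = -2.0282.
u_3 = a_3 − 0.3922·q_1 + 2.0282·q_2 = (1.6096, -1.4866, -2.9305, -2.5187).
‖u_3‖ = 4.4421, so q_3 = (0.3624, -0.3347, -0.6597, -0.5670).
Qᵀb = (4.1184, 0.3245, -2.0164).
Back-substitute: x_3 = -2.0164/4.4421 = -0.4539.
x_2 = (0.3245 + 2.0282·(-0.4539))/3.7927 = -0.1572.
x_1 = (4.1184 − 4.3146·(-0.1572) − 0.3922·(-0.4539))/5.0990 = 0.9756.

x = (0.9756, -0.1572, -0.4539)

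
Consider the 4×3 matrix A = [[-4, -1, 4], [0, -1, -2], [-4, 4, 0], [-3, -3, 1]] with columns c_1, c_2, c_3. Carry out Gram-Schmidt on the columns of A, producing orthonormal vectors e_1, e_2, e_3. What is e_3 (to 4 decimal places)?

e_3 = (0.5626, -0.6853, -0.2967, -0.3546)

e_1 = c_1/‖c_1‖ = (-4, 0, -4, -3)/6.4031 = (-0.6247, 0.0000, -0.6247, -0.4685).
r_{12} = e_1·c_2 = -0.4685.
u_2 = c_2 + 0.4685·e_1 = (-1.2927, -1.0000, 3.7073, -3.2195).
‖u_2‖ = 5.1750, so e_2 = (-0.2498, -0.1932, 0.7164, -0.6221).
r_{13} = e_1·c_3 = -2.9673; r_{23} = e_2·c_3 = -1.2348.
u_3 = c_3 + 2.9673·e_1 + 1.2348·e_2 = (1.8379, -2.2386, -0.9690, -1.1585).
‖u_3‖ = 3.2665, so e_3 = (0.5626, -0.6853, -0.2967, -0.3546).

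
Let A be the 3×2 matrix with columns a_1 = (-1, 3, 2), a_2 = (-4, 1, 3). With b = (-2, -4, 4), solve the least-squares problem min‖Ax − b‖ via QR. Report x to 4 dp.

x = (-1.3333, 1.2821)

a_1 = (-1, 3, 2); ‖a_1‖ = 3.7417, so e_1 = (-0.2673, 0.8018, 0.5345).
e_1·a_2 = (-0.2673)·(-4) + 0.8018·1 + 0.5345·3 = 3.4744.
u_2 = a_2 − 3.4744·e_1 = (-3.0714, -1.7857, 1.1429).
‖u_2‖ = 3.7321, so e_2 = (-0.8230, -0.4785, 0.3062).
Qᵀb = (-0.5345, 4.7847).
Back-substitute: x_2 = 4.7847/3.7321 = 1.2821.
x_1 = (-0.5345 − 3.4744·1.2821)/3.7417 = -1.3333.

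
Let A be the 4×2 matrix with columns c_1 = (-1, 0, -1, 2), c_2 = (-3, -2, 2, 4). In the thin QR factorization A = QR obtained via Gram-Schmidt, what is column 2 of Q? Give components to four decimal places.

q_2 = (-0.3397, -0.4529, 0.7926, 0.2265)

c_1 = (-1, 0, -1, 2); ‖c_1‖ = 2.4495, so q_1 = (-0.4082, 0.0000, -0.4082, 0.8165).
q_1·c_2 = (-0.4082)·(-3) + 0.0000·(-2) + (-0.4082)·2 + 0.8165·4 = 3.6742.
u_2 = c_2 − 3.6742·q_1 = (-1.5000, -2.0000, 3.5000, 1.0000).
‖u_2‖ = 4.4159, so q_2 = (-0.3397, -0.4529, 0.7926, 0.2265).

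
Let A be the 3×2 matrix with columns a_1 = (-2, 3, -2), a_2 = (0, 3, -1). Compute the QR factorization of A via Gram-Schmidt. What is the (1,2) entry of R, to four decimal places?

r_{12} = 2.6679

a_1 = (-2, 3, -2); ‖a_1‖ = 4.1231, so e_1 = (-0.4851, 0.7276, -0.4851).
r_{12} = e_1·a_2 = 2.6679.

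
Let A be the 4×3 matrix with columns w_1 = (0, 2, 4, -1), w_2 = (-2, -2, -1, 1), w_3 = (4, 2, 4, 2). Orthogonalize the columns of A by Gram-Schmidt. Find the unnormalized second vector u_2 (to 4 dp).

e_1 = w_1/‖w_1‖ = (0, 2, 4, -1)/4.5826 = (0.0000, 0.4364, 0.8729, -0.2182).
r_{12} = e_1·w_2 = -1.9640.
u_2 = w_2 + 1.9640·e_1 = (-2.0000, -1.1429, 0.7143, 0.5714).

u_2 = (-2.0000, -1.1429, 0.7143, 0.5714)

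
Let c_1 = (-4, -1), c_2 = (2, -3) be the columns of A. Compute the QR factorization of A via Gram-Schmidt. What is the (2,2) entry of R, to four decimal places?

r_{22} = 3.3955

e_1 = c_1/‖c_1‖ = (-4, -1)/4.1231 = (-0.9701, -0.2425).
r_{12} = e_1·c_2 = -1.2127.
u_2 = c_2 + 1.2127·e_1 = (0.8235, -3.2941).
r_{22} = ‖u_2‖ = 3.3955.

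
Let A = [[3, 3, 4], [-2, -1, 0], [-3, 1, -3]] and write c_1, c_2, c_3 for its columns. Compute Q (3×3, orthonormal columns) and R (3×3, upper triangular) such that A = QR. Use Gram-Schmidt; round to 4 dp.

Q = [[0.6396, 0.6712, 0.3748], [-0.4264, -0.0959, 0.8994], [-0.6396, 0.7351, -0.2249]], R = [[4.6904, 1.7056, 4.4772], [0.0000, 2.8445, 0.4794], [0.0000, 0.0000, 2.1736]]

c_1 = (3, -2, -3); ‖c_1‖ = 4.6904, so q_1 = (0.6396, -0.4264, -0.6396).
q_1·c_2 = 0.6396·3 + (-0.4264)·(-1) + (-0.6396)·1 = 1.7056.
u_2 = c_2 − 1.7056·q_1 = (1.9091, -0.2727, 2.0909).
‖u_2‖ = 2.8445, so q_2 = (0.6712, -0.0959, 0.7351).
q_1·c_3 = 0.6396·4 + (-0.4264)·0 + (-0.6396)·(-3) = 4.4772; q_2·c_3 = 0.6712·4 + (-0.0959)·0 + 0.7351·(-3) = 0.4794.
u_3 = c_3 − 4.4772·q_1 − 0.4794·q_2 = (0.8146, 1.9551, -0.4888).
‖u_3‖ = 2.1736, so q_3 = (0.3748, 0.8994, -0.2249).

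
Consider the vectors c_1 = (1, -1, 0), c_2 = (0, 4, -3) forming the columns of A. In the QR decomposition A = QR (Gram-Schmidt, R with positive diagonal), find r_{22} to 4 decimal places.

r_{22} = 4.1231

c_1 = (1, -1, 0); ‖c_1‖ = 1.4142, so q_1 = (0.7071, -0.7071, 0.0000).
q_1·c_2 = 0.7071·0 + (-0.7071)·4 + 0.0000·(-3) = -2.8284.
u_2 = c_2 + 2.8284·q_1 = (2.0000, 2.0000, -3.0000).
r_{22} = ‖u_2‖ = 4.1231.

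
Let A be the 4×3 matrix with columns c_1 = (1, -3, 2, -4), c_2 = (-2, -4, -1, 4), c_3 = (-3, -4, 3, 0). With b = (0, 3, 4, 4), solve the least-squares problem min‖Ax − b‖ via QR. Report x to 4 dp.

q_1 = c_1/‖c_1‖ = (1, -3, 2, -4)/5.4772 = (0.1826, -0.5477, 0.3651, -0.7303).
r_{12} = q_1·c_2 = -1.4606.
u_2 = c_2 + 1.4606·q_1 = (-1.7333, -4.8000, -0.4667, 2.9333).
‖u_2‖ = 5.9048, so q_2 = (-0.2935, -0.8129, -0.0790, 0.4968).
r_{13} = q_1·c_3 = 2.7386; r_{23} = q_2·c_3 = 3.8951.
u_3 = c_3 − 2.7386·q_1 − 3.8951·q_2 = (-2.3566, 0.6663, 2.3078, 0.0650).
‖u_3‖ = 3.3657, so q_3 = (-0.7002, 0.1980, 0.6857, 0.0193).
Qᵀb = (-3.1038, -0.7677, 3.4140).
Back-substitute: x_3 = 3.4140/3.3657 = 1.0143.
x_2 = (-0.7677 − 3.8951·1.0143)/5.9048 = -0.7991.
x_1 = (-3.1038 + 1.4606·(-0.7991) − 2.7386·1.0143)/5.4772 = -1.2869.

x = (-1.2869, -0.7991, 1.0143)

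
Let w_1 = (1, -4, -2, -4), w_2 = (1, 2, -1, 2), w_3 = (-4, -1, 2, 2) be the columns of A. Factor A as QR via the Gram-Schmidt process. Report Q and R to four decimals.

Q = [[0.1644, 0.5798, -0.5538], [-0.6576, 0.2551, -0.4745], [-0.3288, -0.7305, -0.4154], [-0.6576, 0.2551, 0.5437]], R = [[6.0828, -2.1372, -1.9728], [0.0000, 2.3308, -3.5251], [0.0000, 0.0000, 2.9465]]

w_1 = (1, -4, -2, -4); ‖w_1‖ = 6.0828, so e_1 = (0.1644, -0.6576, -0.3288, -0.6576).
e_1·w_2 = 0.1644·1 + (-0.6576)·2 + (-0.3288)·(-1) + (-0.6576)·2 = -2.1372.
u_2 = w_2 + 2.1372·e_1 = (1.3514, 0.5946, -1.7027, 0.5946).
‖u_2‖ = 2.3308, so e_2 = (0.5798, 0.2551, -0.7305, 0.2551).
e_1·w_3 = 0.1644·(-4) + (-0.6576)·(-1) + (-0.3288)·2 + (-0.6576)·2 = -1.9728; e_2·w_3 = 0.5798·(-4) + 0.2551·(-1) + (-0.7305)·2 + 0.2551·2 = -3.5251.
u_3 = w_3 + 1.9728·e_1 + 3.5251·e_2 = (-1.6318, -1.3980, -1.2239, 1.6020).
‖u_3‖ = 2.9465, so e_3 = (-0.5538, -0.4745, -0.4154, 0.5437).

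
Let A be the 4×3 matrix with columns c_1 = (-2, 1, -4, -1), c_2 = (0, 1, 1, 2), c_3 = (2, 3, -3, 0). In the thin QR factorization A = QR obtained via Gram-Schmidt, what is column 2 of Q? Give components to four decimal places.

e_2 = (-0.2061, 0.5565, 0.0412, 0.8038)

c_1 = (-2, 1, -4, -1); ‖c_1‖ = 4.6904, so e_1 = (-0.4264, 0.2132, -0.8528, -0.2132).
e_1·c_2 = (-0.4264)·0 + 0.2132·1 + (-0.8528)·1 + (-0.2132)·2 = -1.0660.
u_2 = c_2 + 1.0660·e_1 = (-0.4545, 1.2273, 0.0909, 1.7727).
‖u_2‖ = 2.2054, so e_2 = (-0.2061, 0.5565, 0.0412, 0.8038).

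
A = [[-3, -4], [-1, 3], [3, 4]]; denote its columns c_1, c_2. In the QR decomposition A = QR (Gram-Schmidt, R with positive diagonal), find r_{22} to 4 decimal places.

r_{22} = 4.2178

c_1 = (-3, -1, 3); ‖c_1‖ = 4.3589, so q_1 = (-0.6882, -0.2294, 0.6882).
q_1·c_2 = (-0.6882)·(-4) + (-0.2294)·3 + 0.6882·4 = 4.8177.
u_2 = c_2 − 4.8177·q_1 = (-0.6842, 4.1053, 0.6842).
r_{22} = ‖u_2‖ = 4.2178.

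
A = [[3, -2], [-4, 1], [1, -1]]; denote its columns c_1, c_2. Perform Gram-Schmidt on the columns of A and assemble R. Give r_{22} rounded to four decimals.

q_1 = c_1/‖c_1‖ = (3, -4, 1)/5.0990 = (0.5883, -0.7845, 0.1961).
r_{12} = q_1·c_2 = -2.1573.
u_2 = c_2 + 2.1573·q_1 = (-0.7308, -0.6923, -0.5769).
r_{22} = ‖u_2‖ = 1.1602.

r_{22} = 1.1602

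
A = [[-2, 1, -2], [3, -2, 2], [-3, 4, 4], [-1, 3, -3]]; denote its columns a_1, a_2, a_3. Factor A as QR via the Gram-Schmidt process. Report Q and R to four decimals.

q_1 = a_1/‖a_1‖ = (-2, 3, -3, -1)/4.7958 = (-0.4170, 0.6255, -0.6255, -0.2085).
r_{12} = q_1·a_2 = -4.7958.
u_2 = a_2 + 4.7958·q_1 = (-1.0000, 1.0000, 1.0000, 2.0000).
‖u_2‖ = 2.6458, so q_2 = (-0.3780, 0.3780, 0.3780, 0.7559).
r_{13} = q_1·a_3 = 0.2085; r_{23} = q_2·a_3 = 0.7559.
u_3 = a_3 − 0.2085·q_1 − 0.7559·q_2 = (-1.6273, 1.5839, 3.8447, -3.5280).
‖u_3‖ = 5.6908, so q_3 = (-0.2860, 0.2783, 0.6756, -0.6199).

Q = [[-0.4170, -0.3780, -0.2860], [0.6255, 0.3780, 0.2783], [-0.6255, 0.3780, 0.6756], [-0.2085, 0.7559, -0.6199]], R = [[4.7958, -4.7958, 0.2085], [0.0000, 2.6458, 0.7559], [0.0000, 0.0000, 5.6908]]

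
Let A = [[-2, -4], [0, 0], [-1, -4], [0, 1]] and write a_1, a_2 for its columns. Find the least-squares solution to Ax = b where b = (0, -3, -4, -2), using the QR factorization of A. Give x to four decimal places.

a_1 = (-2, 0, -1, 0); ‖a_1‖ = 2.2361, so e_1 = (-0.8944, 0.0000, -0.4472, 0.0000).
e_1·a_2 = (-0.8944)·(-4) + 0.0000·0 + (-0.4472)·(-4) + 0.0000·1 = 5.3666.
u_2 = a_2 − 5.3666·e_1 = (0.8000, 0.0000, -1.6000, 1.0000).
‖u_2‖ = 2.0494, so e_2 = (0.3904, 0.0000, -0.7807, 0.4880).
Qᵀb = (1.7889, 2.1470).
Back-substitute: x_2 = 2.1470/2.0494 = 1.0476.
x_1 = (1.7889 − 5.3666·1.0476)/2.2361 = -1.7143.

x = (-1.7143, 1.0476)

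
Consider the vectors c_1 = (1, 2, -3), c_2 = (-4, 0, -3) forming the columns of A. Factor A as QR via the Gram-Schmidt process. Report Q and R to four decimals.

c_1 = (1, 2, -3); ‖c_1‖ = 3.7417, so q_1 = (0.2673, 0.5345, -0.8018).
q_1·c_2 = 0.2673·(-4) + 0.5345·0 + (-0.8018)·(-3) = 1.3363.
u_2 = c_2 − 1.3363·q_1 = (-4.3571, -0.7143, -1.9286).
‖u_2‖ = 4.8181, so q_2 = (-0.9043, -0.1482, -0.4003).

Q = [[0.2673, -0.9043], [0.5345, -0.1482], [-0.8018, -0.4003]], R = [[3.7417, 1.3363], [0.0000, 4.8181]]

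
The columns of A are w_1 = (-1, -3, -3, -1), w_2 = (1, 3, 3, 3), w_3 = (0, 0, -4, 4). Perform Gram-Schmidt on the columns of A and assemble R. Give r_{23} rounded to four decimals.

w_1 = (-1, -3, -3, -1); ‖w_1‖ = 4.4721, so e_1 = (-0.2236, -0.6708, -0.6708, -0.2236).
e_1·w_2 = (-0.2236)·1 + (-0.6708)·3 + (-0.6708)·3 + (-0.2236)·3 = -4.9193.
u_2 = w_2 + 4.9193·e_1 = (-0.1000, -0.3000, -0.3000, 1.9000).
‖u_2‖ = 1.9494, so e_2 = (-0.0513, -0.1539, -0.1539, 0.9747).
r_{23} = e_2·w_3 = 4.5143.

r_{23} = 4.5143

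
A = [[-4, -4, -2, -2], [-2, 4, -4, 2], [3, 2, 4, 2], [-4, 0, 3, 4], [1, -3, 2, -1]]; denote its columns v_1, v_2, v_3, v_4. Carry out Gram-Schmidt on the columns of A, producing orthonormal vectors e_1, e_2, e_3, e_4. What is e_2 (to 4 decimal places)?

e_2 = (-0.4676, 0.6880, 0.1970, 0.1469, -0.4976)

v_1 = (-4, -2, 3, -4, 1); ‖v_1‖ = 6.7823, so e_1 = (-0.5898, -0.2949, 0.4423, -0.5898, 0.1474).
e_1·v_2 = (-0.5898)·(-4) + (-0.2949)·4 + 0.4423·2 + (-0.5898)·0 + 0.1474·(-3) = 1.6219.
u_2 = v_2 − 1.6219·e_1 = (-3.0435, 4.4783, 1.2826, 0.9565, -3.2391).
‖u_2‖ = 6.5092, so e_2 = (-0.4676, 0.6880, 0.1970, 0.1469, -0.4976).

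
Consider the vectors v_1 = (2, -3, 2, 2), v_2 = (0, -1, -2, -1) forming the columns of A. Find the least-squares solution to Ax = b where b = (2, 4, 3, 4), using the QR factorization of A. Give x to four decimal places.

x = (-0.0513, -2.3590)

v_1 = (2, -3, 2, 2); ‖v_1‖ = 4.5826, so q_1 = (0.4364, -0.6547, 0.4364, 0.4364).
q_1·v_2 = 0.4364·0 + (-0.6547)·(-1) + 0.4364·(-2) + 0.4364·(-1) = -0.6547.
u_2 = v_2 + 0.6547·q_1 = (0.2857, -1.4286, -1.7143, -0.7143).
‖u_2‖ = 2.3604, so q_2 = (0.1210, -0.6052, -0.7263, -0.3026).
Qᵀb = (1.3093, -5.5681).
Back-substitute: x_2 = -5.5681/2.3604 = -2.3590.
x_1 = (1.3093 + 0.6547·(-2.3590))/4.5826 = -0.0513.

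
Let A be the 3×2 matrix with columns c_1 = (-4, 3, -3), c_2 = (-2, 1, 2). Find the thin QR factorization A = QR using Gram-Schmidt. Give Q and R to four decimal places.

e_1 = c_1/‖c_1‖ = (-4, 3, -3)/5.8310 = (-0.6860, 0.5145, -0.5145).
r_{12} = e_1·c_2 = 0.8575.
u_2 = c_2 − 0.8575·e_1 = (-1.4118, 0.5588, 2.4412).
‖u_2‖ = 2.8748, so e_2 = (-0.4911, 0.1944, 0.8492).

Q = [[-0.6860, -0.4911], [0.5145, 0.1944], [-0.5145, 0.8492]], R = [[5.8310, 0.8575], [0.0000, 2.8748]]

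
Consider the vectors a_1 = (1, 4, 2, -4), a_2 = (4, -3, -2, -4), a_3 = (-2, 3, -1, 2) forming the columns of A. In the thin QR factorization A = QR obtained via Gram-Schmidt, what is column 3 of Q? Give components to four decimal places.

a_1 = (1, 4, 2, -4); ‖a_1‖ = 6.0828, so q_1 = (0.1644, 0.6576, 0.3288, -0.6576).
q_1·a_2 = 0.1644·4 + 0.6576·(-3) + 0.3288·(-2) + (-0.6576)·(-4) = 0.6576.
u_2 = a_2 − 0.6576·q_1 = (3.8919, -3.4324, -2.2162, -3.5676).
‖u_2‖ = 6.6759, so q_2 = (0.5830, -0.5142, -0.3320, -0.5344).
q_1·a_3 = 0.1644·(-2) + 0.6576·3 + 0.3288·(-1) + (-0.6576)·2 = 0.0000; q_2·a_3 = 0.5830·(-2) + (-0.5142)·3 + (-0.3320)·(-1) + (-0.5344)·2 = -3.4452.
u_3 = a_3 + 0.0000·q_1 + 3.4452·q_2 = (0.0085, 1.2286, -2.1437, 0.1589).
‖u_3‖ = 2.4760, so q_3 = (0.0034, 0.4962, -0.8658, 0.0642).

q_3 = (0.0034, 0.4962, -0.8658, 0.0642)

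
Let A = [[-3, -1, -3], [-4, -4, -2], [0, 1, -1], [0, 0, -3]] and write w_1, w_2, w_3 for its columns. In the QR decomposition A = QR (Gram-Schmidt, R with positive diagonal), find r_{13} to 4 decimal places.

r_{13} = 3.4000

q_1 = w_1/‖w_1‖ = (-3, -4, 0, 0)/5.0000 = (-0.6000, -0.8000, 0.0000, 0.0000).
r_{13} = q_1·w_3 = 3.4000.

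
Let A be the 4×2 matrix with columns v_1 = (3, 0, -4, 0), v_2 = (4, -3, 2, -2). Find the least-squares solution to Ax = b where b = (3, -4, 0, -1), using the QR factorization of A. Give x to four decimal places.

v_1 = (3, 0, -4, 0); ‖v_1‖ = 5.0000, so e_1 = (0.6000, 0.0000, -0.8000, 0.0000).
e_1·v_2 = 0.6000·4 + 0.0000·(-3) + (-0.8000)·2 + 0.0000·(-2) = 0.8000.
u_2 = v_2 − 0.8000·e_1 = (3.5200, -3.0000, 2.6400, -2.0000).
‖u_2‖ = 5.6886, so e_2 = (0.6188, -0.5274, 0.4641, -0.3516).
Qᵀb = (1.8000, 4.3174).
Back-substitute: x_2 = 4.3174/5.6886 = 0.7590.
x_1 = (1.8000 − 0.8000·0.7590)/5.0000 = 0.2386.

x = (0.2386, 0.7590)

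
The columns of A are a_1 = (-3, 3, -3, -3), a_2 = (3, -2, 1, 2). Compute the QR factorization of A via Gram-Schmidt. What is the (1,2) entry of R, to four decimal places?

r_{12} = -4.0000

e_1 = a_1/‖a_1‖ = (-3, 3, -3, -3)/6.0000 = (-0.5000, 0.5000, -0.5000, -0.5000).
r_{12} = e_1·a_2 = -4.0000.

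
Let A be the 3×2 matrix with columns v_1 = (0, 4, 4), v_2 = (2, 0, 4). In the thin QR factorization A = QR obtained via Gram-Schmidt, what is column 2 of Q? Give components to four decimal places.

v_1 = (0, 4, 4); ‖v_1‖ = 5.6569, so q_1 = (0.0000, 0.7071, 0.7071).
q_1·v_2 = 0.0000·2 + 0.7071·0 + 0.7071·4 = 2.8284.
u_2 = v_2 − 2.8284·q_1 = (2.0000, -2.0000, 2.0000).
‖u_2‖ = 3.4641, so q_2 = (0.5774, -0.5774, 0.5774).

q_2 = (0.5774, -0.5774, 0.5774)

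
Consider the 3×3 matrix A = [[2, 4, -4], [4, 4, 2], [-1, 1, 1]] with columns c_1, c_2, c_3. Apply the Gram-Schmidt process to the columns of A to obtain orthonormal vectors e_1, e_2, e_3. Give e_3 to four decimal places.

e_3 = (-0.6247, 0.4685, 0.6247)

e_1 = c_1/‖c_1‖ = (2, 4, -1)/4.5826 = (0.4364, 0.8729, -0.2182).
r_{12} = e_1·c_2 = 5.0190.
u_2 = c_2 − 5.0190·e_1 = (1.8095, -0.3810, 2.0952).
‖u_2‖ = 2.7946, so e_2 = (0.6475, -0.1363, 0.7498).
r_{13} = e_1·c_3 = -0.2182; r_{23} = e_2·c_3 = -2.1130.
u_3 = c_3 + 0.2182·e_1 + 2.1130·e_2 = (-2.5366, 1.9024, 2.5366).
‖u_3‖ = 4.0605, so e_3 = (-0.6247, 0.4685, 0.6247).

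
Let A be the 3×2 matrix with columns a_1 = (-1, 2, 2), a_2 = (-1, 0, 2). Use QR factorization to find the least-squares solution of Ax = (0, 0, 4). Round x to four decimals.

x = (0.0000, 1.6000)

a_1 = (-1, 2, 2); ‖a_1‖ = 3.0000, so e_1 = (-0.3333, 0.6667, 0.6667).
e_1·a_2 = (-0.3333)·(-1) + 0.6667·0 + 0.6667·2 = 1.6667.
u_2 = a_2 − 1.6667·e_1 = (-0.4444, -1.1111, 0.8889).
‖u_2‖ = 1.4907, so e_2 = (-0.2981, -0.7454, 0.5963).
Qᵀb = (2.6667, 2.3851).
Back-substitute: x_2 = 2.3851/1.4907 = 1.6000.
x_1 = (2.6667 − 1.6667·1.6000)/3.0000 = 0.0000.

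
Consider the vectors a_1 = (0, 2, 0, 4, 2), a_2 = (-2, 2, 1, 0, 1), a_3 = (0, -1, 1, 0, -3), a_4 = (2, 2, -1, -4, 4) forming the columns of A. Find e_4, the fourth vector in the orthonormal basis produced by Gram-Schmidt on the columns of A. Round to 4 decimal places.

e_4 = (0.7003, 0.5776, 0.3285, -0.2473, -0.0830)

e_1 = a_1/‖a_1‖ = (0, 2, 0, 4, 2)/4.8990 = (0.0000, 0.4082, 0.0000, 0.8165, 0.4082).
r_{12} = e_1·a_2 = 1.2247.
u_2 = a_2 − 1.2247·e_1 = (-2.0000, 1.5000, 1.0000, -1.0000, 0.5000).
‖u_2‖ = 2.9155, so e_2 = (-0.6860, 0.5145, 0.3430, -0.3430, 0.1715).
r_{13} = e_1·a_3 = -1.6330; r_{23} = e_2·a_3 = -0.6860.
u_3 = a_3 + 1.6330·e_1 + 0.6860·e_2 = (-0.4706, 0.0196, 1.2353, 1.0980, -2.2157).
‖u_3‖ = 2.8041, so e_3 = (-0.1678, 0.0070, 0.4405, 0.3916, -0.7902).
r_{14} = e_1·a_4 = -0.8165; r_{24} = e_2·a_4 = 1.3720; r_{34} = e_3·a_4 = -5.4892.
u_4 = a_4 + 0.8165·e_1 − 1.3720·e_2 + 5.4892·e_3 = (2.0200, 1.6658, 0.9476, -0.7132, -0.2394).
‖u_4‖ = 2.8843, so e_4 = (0.7003, 0.5776, 0.3285, -0.2473, -0.0830).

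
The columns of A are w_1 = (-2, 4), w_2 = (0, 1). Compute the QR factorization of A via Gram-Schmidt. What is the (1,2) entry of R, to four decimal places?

r_{12} = 0.8944

q_1 = w_1/‖w_1‖ = (-2, 4)/4.4721 = (-0.4472, 0.8944).
r_{12} = q_1·w_2 = 0.8944.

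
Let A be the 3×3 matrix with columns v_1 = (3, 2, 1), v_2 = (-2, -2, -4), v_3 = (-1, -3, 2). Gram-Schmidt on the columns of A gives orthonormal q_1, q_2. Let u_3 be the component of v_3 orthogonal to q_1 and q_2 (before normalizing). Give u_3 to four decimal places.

u_3 = (1.2000, -2.0000, 0.4000)

v_1 = (3, 2, 1); ‖v_1‖ = 3.7417, so q_1 = (0.8018, 0.5345, 0.2673).
q_1·v_2 = 0.8018·(-2) + 0.5345·(-2) + 0.2673·(-4) = -3.7417.
u_2 = v_2 + 3.7417·q_1 = (1.0000, 0.0000, -3.0000).
‖u_2‖ = 3.1623, so q_2 = (0.3162, 0.0000, -0.9487).
q_1·v_3 = 0.8018·(-1) + 0.5345·(-3) + 0.2673·2 = -1.8708; q_2·v_3 = 0.3162·(-1) + 0.0000·(-3) + (-0.9487)·2 = -2.2136.
u_3 = v_3 + 1.8708·q_1 + 2.2136·q_2 = (1.2000, -2.0000, 0.4000).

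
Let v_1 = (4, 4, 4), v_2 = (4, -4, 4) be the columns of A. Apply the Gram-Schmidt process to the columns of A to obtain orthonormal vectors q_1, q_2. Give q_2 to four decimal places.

v_1 = (4, 4, 4); ‖v_1‖ = 6.9282, so q_1 = (0.5774, 0.5774, 0.5774).
q_1·v_2 = 0.5774·4 + 0.5774·(-4) + 0.5774·4 = 2.3094.
u_2 = v_2 − 2.3094·q_1 = (2.6667, -5.3333, 2.6667).
‖u_2‖ = 6.5320, so q_2 = (0.4082, -0.8165, 0.4082).

q_2 = (0.4082, -0.8165, 0.4082)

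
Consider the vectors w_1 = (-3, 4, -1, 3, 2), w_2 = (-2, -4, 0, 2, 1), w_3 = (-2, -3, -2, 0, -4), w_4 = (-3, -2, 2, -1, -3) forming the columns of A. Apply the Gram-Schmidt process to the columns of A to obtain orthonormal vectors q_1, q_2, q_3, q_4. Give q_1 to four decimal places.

w_1 = (-3, 4, -1, 3, 2); ‖w_1‖ = 6.2450, so q_1 = (-0.4804, 0.6405, -0.1601, 0.4804, 0.3203).

q_1 = (-0.4804, 0.6405, -0.1601, 0.4804, 0.3203)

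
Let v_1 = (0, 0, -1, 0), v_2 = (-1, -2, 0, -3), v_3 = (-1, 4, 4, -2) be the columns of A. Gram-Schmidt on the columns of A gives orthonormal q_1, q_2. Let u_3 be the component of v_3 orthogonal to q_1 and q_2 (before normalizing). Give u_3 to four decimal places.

q_1 = v_1/‖v_1‖ = (0, 0, -1, 0)/1.0000 = (0.0000, 0.0000, -1.0000, 0.0000).
r_{12} = q_1·v_2 = 0.0000.
u_2 = v_2 + 0.0000·q_1 = (-1.0000, -2.0000, 0.0000, -3.0000).
‖u_2‖ = 3.7417, so q_2 = (-0.2673, -0.5345, 0.0000, -0.8018).
r_{13} = q_1·v_3 = -4.0000; r_{23} = q_2·v_3 = -0.2673.
u_3 = v_3 + 4.0000·q_1 + 0.2673·q_2 = (-1.0714, 3.8571, 0.0000, -2.2143).

u_3 = (-1.0714, 3.8571, 0.0000, -2.2143)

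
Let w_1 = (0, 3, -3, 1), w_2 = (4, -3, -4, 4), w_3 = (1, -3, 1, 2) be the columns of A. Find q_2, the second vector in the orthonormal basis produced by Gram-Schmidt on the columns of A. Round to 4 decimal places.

q_1 = w_1/‖w_1‖ = (0, 3, -3, 1)/4.3589 = (0.0000, 0.6882, -0.6882, 0.2294).
r_{12} = q_1·w_2 = 1.6059.
u_2 = w_2 − 1.6059·q_1 = (4.0000, -4.1053, -2.8947, 3.6316).
‖u_2‖ = 7.3771, so q_2 = (0.5422, -0.5565, -0.3924, 0.4923).

q_2 = (0.5422, -0.5565, -0.3924, 0.4923)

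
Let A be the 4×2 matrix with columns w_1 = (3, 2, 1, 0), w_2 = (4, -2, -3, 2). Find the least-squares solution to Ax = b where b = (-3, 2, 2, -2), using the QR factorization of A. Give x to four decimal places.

w_1 = (3, 2, 1, 0); ‖w_1‖ = 3.7417, so e_1 = (0.8018, 0.5345, 0.2673, 0.0000).
e_1·w_2 = 0.8018·4 + 0.5345·(-2) + 0.2673·(-3) + 0.0000·2 = 1.3363.
u_2 = w_2 − 1.3363·e_1 = (2.9286, -2.7143, -3.3571, 2.0000).
‖u_2‖ = 5.5870, so e_2 = (0.5242, -0.4858, -0.6009, 0.3580).
Qᵀb = (-0.8018, -4.4619).
Back-substitute: x_2 = -4.4619/5.5870 = -0.7986.
x_1 = (-0.8018 − 1.3363·(-0.7986))/3.7417 = 0.0709.

x = (0.0709, -0.7986)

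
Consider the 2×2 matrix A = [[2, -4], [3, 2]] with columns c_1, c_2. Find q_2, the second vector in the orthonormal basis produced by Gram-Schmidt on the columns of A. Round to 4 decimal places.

q_2 = (-0.8321, 0.5547)

q_1 = c_1/‖c_1‖ = (2, 3)/3.6056 = (0.5547, 0.8321).
r_{12} = q_1·c_2 = -0.5547.
u_2 = c_2 + 0.5547·q_1 = (-3.6923, 2.4615).
‖u_2‖ = 4.4376, so q_2 = (-0.8321, 0.5547).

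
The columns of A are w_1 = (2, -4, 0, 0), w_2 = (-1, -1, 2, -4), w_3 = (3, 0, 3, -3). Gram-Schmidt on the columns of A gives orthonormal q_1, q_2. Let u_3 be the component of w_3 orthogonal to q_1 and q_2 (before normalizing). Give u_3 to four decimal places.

u_3 = (3.1927, 1.5963, 1.6789, -0.3578)

q_1 = w_1/‖w_1‖ = (2, -4, 0, 0)/4.4721 = (0.4472, -0.8944, 0.0000, 0.0000).
r_{12} = q_1·w_2 = 0.4472.
u_2 = w_2 − 0.4472·q_1 = (-1.2000, -0.6000, 2.0000, -4.0000).
‖u_2‖ = 4.6690, so q_2 = (-0.2570, -0.1285, 0.4284, -0.8567).
r_{13} = q_1·w_3 = 1.3416; r_{23} = q_2·w_3 = 3.0841.
u_3 = w_3 − 1.3416·q_1 − 3.0841·q_2 = (3.1927, 1.5963, 1.6789, -0.3578).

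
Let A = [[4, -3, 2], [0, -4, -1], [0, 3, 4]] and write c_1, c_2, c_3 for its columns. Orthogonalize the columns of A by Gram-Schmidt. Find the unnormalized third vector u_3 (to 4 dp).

u_3 = (0.0000, 1.5600, 2.0800)

q_1 = c_1/‖c_1‖ = (4, 0, 0)/4.0000 = (1.0000, 0.0000, 0.0000).
r_{12} = q_1·c_2 = -3.0000.
u_2 = c_2 + 3.0000·q_1 = (0.0000, -4.0000, 3.0000).
‖u_2‖ = 5.0000, so q_2 = (0.0000, -0.8000, 0.6000).
r_{13} = q_1·c_3 = 2.0000; r_{23} = q_2·c_3 = 3.2000.
u_3 = c_3 − 2.0000·q_1 − 3.2000·q_2 = (0.0000, 1.5600, 2.0800).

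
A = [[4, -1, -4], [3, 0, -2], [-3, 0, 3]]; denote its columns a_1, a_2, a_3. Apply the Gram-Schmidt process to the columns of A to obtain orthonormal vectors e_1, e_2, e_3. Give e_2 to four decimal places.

e_1 = a_1/‖a_1‖ = (4, 3, -3)/5.8310 = (0.6860, 0.5145, -0.5145).
r_{12} = e_1·a_2 = -0.6860.
u_2 = a_2 + 0.6860·e_1 = (-0.5294, 0.3529, -0.3529).
‖u_2‖ = 0.7276, so e_2 = (-0.7276, 0.4851, -0.4851).

e_2 = (-0.7276, 0.4851, -0.4851)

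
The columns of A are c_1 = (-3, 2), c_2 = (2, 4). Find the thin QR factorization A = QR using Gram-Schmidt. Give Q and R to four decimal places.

Q = [[-0.8321, 0.5547], [0.5547, 0.8321]], R = [[3.6056, 0.5547], [0.0000, 4.4376]]

c_1 = (-3, 2); ‖c_1‖ = 3.6056, so q_1 = (-0.8321, 0.5547).
q_1·c_2 = (-0.8321)·2 + 0.5547·4 = 0.5547.
u_2 = c_2 − 0.5547·q_1 = (2.4615, 3.6923).
‖u_2‖ = 4.4376, so q_2 = (0.5547, 0.8321).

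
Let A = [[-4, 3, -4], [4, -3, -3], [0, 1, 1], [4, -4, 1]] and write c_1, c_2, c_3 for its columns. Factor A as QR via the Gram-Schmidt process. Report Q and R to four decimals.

c_1 = (-4, 4, 0, 4); ‖c_1‖ = 6.9282, so e_1 = (-0.5774, 0.5774, 0.0000, 0.5774).
e_1·c_2 = (-0.5774)·3 + 0.5774·(-3) + 0.0000·1 + 0.5774·(-4) = -5.7735.
u_2 = c_2 + 5.7735·e_1 = (-0.3333, 0.3333, 1.0000, -0.6667).
‖u_2‖ = 1.2910, so e_2 = (-0.2582, 0.2582, 0.7746, -0.5164).
e_1·c_3 = (-0.5774)·(-4) + 0.5774·(-3) + 0.0000·1 + 0.5774·1 = 1.1547; e_2·c_3 = (-0.2582)·(-4) + 0.2582·(-3) + 0.7746·1 + (-0.5164)·1 = 0.5164.
u_3 = c_3 − 1.1547·e_1 − 0.5164·e_2 = (-3.2000, -3.8000, 0.6000, 0.6000).
‖u_3‖ = 5.0398, so e_3 = (-0.6349, -0.7540, 0.1191, 0.1191).

Q = [[-0.5774, -0.2582, -0.6349], [0.5774, 0.2582, -0.7540], [0.0000, 0.7746, 0.1191], [0.5774, -0.5164, 0.1191]], R = [[6.9282, -5.7735, 1.1547], [0.0000, 1.2910, 0.5164], [0.0000, 0.0000, 5.0398]]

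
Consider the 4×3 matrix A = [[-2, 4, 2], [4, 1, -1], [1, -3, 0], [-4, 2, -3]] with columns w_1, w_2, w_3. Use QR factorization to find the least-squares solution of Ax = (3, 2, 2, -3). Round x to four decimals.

x = (0.4575, 0.2695, 0.7786)

w_1 = (-2, 4, 1, -4); ‖w_1‖ = 6.0828, so e_1 = (-0.3288, 0.6576, 0.1644, -0.6576).
e_1·w_2 = (-0.3288)·4 + 0.6576·1 + 0.1644·(-3) + (-0.6576)·2 = -2.4660.
u_2 = w_2 + 2.4660·e_1 = (3.1892, 2.6216, -2.5946, 0.3784).
‖u_2‖ = 4.8907, so e_2 = (0.6521, 0.5360, -0.5305, 0.0774).
e_1·w_3 = (-0.3288)·2 + 0.6576·(-1) + 0.1644·0 + (-0.6576)·(-3) = 0.6576; e_2·w_3 = 0.6521·2 + 0.5360·(-1) + (-0.5305)·0 + 0.0774·(-3) = 0.5360.
u_3 = w_3 − 0.6576·e_1 − 0.5360·e_2 = (1.8667, -1.7198, 0.1763, -2.6090).
‖u_3‖ = 3.6442, so e_3 = (0.5122, -0.4719, 0.0484, -0.7159).
Qᵀb = (2.6304, 1.7352, 2.8374).
Back-substitute: x_3 = 2.8374/3.6442 = 0.7786.
x_2 = (1.7352 − 0.5360·0.7786)/4.8907 = 0.2695.
x_1 = (2.6304 + 2.4660·0.2695 − 0.6576·0.7786)/6.0828 = 0.4575.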